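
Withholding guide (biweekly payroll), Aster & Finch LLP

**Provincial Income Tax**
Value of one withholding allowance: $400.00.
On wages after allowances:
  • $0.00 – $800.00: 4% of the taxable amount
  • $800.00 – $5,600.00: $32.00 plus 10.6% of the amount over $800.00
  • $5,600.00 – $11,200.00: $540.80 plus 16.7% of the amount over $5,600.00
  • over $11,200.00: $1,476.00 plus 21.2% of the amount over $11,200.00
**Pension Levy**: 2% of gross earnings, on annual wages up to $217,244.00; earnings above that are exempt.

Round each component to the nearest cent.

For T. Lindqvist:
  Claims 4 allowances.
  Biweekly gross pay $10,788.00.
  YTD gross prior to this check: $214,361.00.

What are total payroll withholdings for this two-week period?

Provincial Income Tax: taxable = $10,788.00 − 4×$400.00 = $9,188.00
  $540.80 + 16.7% × ($9,188.00 − $5,600.00) = $540.80 + 16.7% × $3,588.00 = $1,140.00
Pension Levy: cap $217,244.00 − YTD $214,361.00 = $2,883.00 subject; 2% × $2,883.00 = $57.66
Total: $1,140.00 + $57.66 = $1,197.66

$1,197.66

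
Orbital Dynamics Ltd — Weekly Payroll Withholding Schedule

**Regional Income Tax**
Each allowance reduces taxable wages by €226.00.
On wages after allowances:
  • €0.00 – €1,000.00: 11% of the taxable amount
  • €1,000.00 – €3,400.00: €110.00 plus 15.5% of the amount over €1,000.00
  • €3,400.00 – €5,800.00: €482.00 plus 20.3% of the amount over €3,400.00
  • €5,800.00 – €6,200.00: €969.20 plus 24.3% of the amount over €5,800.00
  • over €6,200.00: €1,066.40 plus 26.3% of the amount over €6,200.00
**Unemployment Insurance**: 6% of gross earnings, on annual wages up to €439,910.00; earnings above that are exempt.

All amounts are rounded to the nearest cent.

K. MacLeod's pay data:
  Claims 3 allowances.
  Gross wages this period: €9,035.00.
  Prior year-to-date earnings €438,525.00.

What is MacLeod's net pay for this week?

Regional Income Tax: taxable = €9,035.00 − 3×€226.00 = €8,357.00
  €1,066.40 + 26.3% × (€8,357.00 − €6,200.00) = €1,066.40 + 26.3% × €2,157.00 = €1,633.69
Unemployment Insurance: cap €439,910.00 − YTD €438,525.00 = €1,385.00 subject; 6% × €1,385.00 = €83.10
Total withheld: €1,633.69 + €83.10 = €1,716.79
Net pay: €9,035.00 − €1,716.79 = €7,318.21

€7,318.21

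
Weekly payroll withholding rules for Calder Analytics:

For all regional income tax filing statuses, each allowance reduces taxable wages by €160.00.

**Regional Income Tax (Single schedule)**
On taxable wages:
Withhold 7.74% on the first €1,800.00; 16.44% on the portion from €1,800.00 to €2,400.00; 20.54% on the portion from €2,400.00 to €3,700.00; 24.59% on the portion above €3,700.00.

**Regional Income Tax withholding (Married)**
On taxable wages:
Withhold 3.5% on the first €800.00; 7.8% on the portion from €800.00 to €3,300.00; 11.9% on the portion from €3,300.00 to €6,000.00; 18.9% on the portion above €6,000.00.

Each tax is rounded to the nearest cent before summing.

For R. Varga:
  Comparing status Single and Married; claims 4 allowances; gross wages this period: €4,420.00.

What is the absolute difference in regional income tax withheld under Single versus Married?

Regional Income Tax (Single): taxable = €4,420.00 − 4×€160.00 = €3,780.00
  €504.98 + 24.59% × (€3,780.00 − €3,700.00) = €504.98 + 24.59% × €80.00 = €524.65
Regional Income Tax (Married): taxable = €4,420.00 − 4×€160.00 = €3,780.00
  €223.00 + 11.9% × (€3,780.00 − €3,300.00) = €223.00 + 11.9% × €480.00 = €280.12
Difference: |€524.65 − €280.12| = €244.53 (higher under Single)

€244.53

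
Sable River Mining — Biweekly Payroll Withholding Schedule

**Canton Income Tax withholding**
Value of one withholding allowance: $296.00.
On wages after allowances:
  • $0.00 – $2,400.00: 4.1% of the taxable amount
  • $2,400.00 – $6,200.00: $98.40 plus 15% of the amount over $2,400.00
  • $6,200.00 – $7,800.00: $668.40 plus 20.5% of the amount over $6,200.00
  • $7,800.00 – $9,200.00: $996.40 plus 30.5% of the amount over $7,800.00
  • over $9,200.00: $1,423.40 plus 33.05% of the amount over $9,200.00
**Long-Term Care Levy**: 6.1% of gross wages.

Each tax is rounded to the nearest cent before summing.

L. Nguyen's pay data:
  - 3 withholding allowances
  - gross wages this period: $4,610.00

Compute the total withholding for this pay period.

$577.91

Canton Income Tax: taxable = $4,610.00 − 3×$296.00 = $3,722.00
  $98.40 + 15% × ($3,722.00 − $2,400.00) = $98.40 + 15% × $1,322.00 = $296.70
Long-Term Care Levy: 6.1% × $4,610.00 = $281.21
Total: $296.70 + $281.21 = $577.91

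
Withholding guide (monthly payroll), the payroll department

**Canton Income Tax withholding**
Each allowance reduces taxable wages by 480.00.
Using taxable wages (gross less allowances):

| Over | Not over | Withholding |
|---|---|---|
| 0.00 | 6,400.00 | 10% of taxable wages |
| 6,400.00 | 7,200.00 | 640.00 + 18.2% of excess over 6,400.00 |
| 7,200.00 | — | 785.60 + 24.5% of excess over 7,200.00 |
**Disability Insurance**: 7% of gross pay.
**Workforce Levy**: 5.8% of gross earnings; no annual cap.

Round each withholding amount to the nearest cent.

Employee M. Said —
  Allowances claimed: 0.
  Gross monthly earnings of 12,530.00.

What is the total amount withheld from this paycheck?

Canton Income Tax: taxable = 12,530.00
  785.60 + 24.5% × (12,530.00 − 7,200.00) = 785.60 + 24.5% × 5,330.00 = 2,091.45
Disability Insurance: 7% × 12,530.00 = 877.10
Workforce Levy: 5.8% × 12,530.00 = 726.74
Total: 2,091.45 + 877.10 + 726.74 = 3,695.29

3,695.29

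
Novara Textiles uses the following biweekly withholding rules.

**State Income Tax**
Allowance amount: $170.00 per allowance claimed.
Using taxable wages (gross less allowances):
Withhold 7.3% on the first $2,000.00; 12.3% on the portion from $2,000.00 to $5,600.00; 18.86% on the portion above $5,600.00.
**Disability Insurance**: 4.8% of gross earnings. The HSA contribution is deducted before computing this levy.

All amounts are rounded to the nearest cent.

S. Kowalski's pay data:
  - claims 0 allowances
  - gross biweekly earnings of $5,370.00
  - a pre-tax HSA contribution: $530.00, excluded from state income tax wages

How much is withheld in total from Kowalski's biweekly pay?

$727.64

State Income Tax: taxable = $5,370.00 − $530.00 = $4,840.00
  $146.00 + 12.3% × ($4,840.00 − $2,000.00) = $146.00 + 12.3% × $2,840.00 = $495.32
Disability Insurance: 4.8% × $4,840.00 = $232.32
Total: $495.32 + $232.32 = $727.64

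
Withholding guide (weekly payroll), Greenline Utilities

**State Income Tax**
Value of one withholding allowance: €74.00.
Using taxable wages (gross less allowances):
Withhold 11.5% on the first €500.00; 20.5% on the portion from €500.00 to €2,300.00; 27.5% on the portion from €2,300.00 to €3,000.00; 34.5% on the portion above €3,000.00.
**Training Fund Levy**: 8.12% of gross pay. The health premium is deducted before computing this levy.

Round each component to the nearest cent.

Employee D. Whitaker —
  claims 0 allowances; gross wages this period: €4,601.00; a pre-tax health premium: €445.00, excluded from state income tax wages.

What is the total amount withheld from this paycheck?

State Income Tax: taxable = €4,601.00 − €445.00 = €4,156.00
  €619.00 + 34.5% × (€4,156.00 − €3,000.00) = €619.00 + 34.5% × €1,156.00 = €1,017.82
Training Fund Levy: 8.12% × €4,156.00 = €337.47
Total: €1,017.82 + €337.47 = €1,355.29

€1,355.29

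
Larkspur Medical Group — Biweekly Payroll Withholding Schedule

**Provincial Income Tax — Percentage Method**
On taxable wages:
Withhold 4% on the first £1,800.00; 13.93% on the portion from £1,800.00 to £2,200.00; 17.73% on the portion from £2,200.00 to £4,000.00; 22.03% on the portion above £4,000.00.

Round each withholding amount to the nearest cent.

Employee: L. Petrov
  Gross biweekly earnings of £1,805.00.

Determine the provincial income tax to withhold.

Provincial Income Tax: taxable = £1,805.00
  £72.00 + 13.93% × (£1,805.00 − £1,800.00) = £72.00 + 13.93% × £5.00 = £72.70

£72.70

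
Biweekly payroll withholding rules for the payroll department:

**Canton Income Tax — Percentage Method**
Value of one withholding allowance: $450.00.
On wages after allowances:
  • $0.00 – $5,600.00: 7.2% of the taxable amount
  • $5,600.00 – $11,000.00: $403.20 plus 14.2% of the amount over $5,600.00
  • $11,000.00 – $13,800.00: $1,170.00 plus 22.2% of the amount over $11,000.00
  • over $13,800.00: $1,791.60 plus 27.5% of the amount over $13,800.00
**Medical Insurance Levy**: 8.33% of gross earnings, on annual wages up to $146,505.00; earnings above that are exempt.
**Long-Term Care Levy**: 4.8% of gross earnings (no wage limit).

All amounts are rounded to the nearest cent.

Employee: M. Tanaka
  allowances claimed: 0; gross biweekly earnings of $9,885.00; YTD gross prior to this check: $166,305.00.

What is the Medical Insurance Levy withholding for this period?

$0.00

Medical Insurance Levy: YTD $166,305.00 ≥ cap $146,505.00 → $0.00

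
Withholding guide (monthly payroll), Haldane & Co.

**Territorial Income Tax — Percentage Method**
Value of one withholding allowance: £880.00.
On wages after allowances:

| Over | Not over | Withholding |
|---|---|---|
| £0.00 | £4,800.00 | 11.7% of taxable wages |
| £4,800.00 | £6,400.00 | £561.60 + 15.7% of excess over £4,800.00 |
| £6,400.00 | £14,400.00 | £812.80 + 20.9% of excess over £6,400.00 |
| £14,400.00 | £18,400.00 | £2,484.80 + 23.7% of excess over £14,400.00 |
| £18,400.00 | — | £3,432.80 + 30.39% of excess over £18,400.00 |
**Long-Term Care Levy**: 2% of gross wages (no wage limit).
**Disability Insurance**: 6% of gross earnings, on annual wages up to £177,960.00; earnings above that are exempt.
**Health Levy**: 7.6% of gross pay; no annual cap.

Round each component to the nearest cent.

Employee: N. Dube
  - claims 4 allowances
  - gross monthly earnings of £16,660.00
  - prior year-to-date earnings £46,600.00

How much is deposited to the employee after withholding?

Territorial Income Tax: taxable = £16,660.00 − 4×£880.00 = £13,140.00
  £812.80 + 20.9% × (£13,140.00 − £6,400.00) = £812.80 + 20.9% × £6,740.00 = £2,221.46
Long-Term Care Levy: 2% × £16,660.00 = £333.20
Disability Insurance: 6% × £16,660.00 = £999.60
Health Levy: 7.6% × £16,660.00 = £1,266.16
Total withheld: £2,221.46 + £333.20 + £999.60 + £1,266.16 = £4,820.42
Net pay: £16,660.00 − £4,820.42 = £11,839.58

£11,839.58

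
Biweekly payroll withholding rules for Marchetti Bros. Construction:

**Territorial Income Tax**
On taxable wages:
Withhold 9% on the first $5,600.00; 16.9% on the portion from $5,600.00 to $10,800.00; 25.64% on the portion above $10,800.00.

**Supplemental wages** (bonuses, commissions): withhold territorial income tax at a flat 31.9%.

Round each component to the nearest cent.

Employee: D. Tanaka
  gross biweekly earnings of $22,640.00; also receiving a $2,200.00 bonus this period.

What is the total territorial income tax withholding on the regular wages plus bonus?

$5,120.38

Territorial Income Tax: taxable = $22,640.00
  $1,382.80 + 25.64% × ($22,640.00 − $10,800.00) = $1,382.80 + 25.64% × $11,840.00 = $4,418.58
Supplemental (31.9% flat on bonus): 31.9% × $2,200.00 = $701.80
Total territorial income tax: $4,418.58 + $701.80 = $5,120.38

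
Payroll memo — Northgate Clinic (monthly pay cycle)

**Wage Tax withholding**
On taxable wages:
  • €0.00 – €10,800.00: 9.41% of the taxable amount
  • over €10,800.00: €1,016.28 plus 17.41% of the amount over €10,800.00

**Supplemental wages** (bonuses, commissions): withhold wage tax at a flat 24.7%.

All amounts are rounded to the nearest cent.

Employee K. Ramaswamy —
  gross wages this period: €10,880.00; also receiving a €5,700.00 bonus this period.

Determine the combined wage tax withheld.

Wage Tax: taxable = €10,880.00
  €1,016.28 + 17.41% × (€10,880.00 − €10,800.00) = €1,016.28 + 17.41% × €80.00 = €1,030.21
Supplemental (24.7% flat on bonus): 24.7% × €5,700.00 = €1,407.90
Total wage tax: €1,030.21 + €1,407.90 = €2,438.11

€2,438.11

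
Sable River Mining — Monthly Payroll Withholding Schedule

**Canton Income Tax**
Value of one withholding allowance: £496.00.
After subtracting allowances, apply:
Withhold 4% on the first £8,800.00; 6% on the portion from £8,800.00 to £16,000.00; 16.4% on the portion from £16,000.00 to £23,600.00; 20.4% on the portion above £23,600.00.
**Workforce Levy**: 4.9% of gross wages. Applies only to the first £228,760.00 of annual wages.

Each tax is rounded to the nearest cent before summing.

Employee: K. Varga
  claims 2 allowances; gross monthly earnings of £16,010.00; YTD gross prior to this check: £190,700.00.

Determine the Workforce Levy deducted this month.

£784.49

Workforce Levy: 4.9% × £16,010.00 = £784.49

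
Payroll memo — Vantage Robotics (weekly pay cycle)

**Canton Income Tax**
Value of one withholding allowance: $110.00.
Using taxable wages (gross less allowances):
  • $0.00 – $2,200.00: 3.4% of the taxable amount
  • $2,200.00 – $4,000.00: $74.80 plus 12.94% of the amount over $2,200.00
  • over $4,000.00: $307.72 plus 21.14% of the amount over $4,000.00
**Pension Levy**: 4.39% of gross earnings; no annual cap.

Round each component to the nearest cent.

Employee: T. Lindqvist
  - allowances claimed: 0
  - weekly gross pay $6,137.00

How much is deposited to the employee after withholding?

Canton Income Tax: taxable = $6,137.00
  $307.72 + 21.14% × ($6,137.00 − $4,000.00) = $307.72 + 21.14% × $2,137.00 = $759.48
Pension Levy: 4.39% × $6,137.00 = $269.41
Total withheld: $759.48 + $269.41 = $1,028.89
Net pay: $6,137.00 − $1,028.89 = $5,108.11

$5,108.11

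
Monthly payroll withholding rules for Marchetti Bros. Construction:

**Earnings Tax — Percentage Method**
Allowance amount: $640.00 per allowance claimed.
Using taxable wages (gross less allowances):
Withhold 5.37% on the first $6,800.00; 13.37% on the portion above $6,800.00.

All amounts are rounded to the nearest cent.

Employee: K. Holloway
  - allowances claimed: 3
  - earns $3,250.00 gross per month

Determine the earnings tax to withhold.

$71.42

Earnings Tax: taxable = $3,250.00 − 3×$640.00 = $1,330.00
  5.37% × $1,330.00 = $71.42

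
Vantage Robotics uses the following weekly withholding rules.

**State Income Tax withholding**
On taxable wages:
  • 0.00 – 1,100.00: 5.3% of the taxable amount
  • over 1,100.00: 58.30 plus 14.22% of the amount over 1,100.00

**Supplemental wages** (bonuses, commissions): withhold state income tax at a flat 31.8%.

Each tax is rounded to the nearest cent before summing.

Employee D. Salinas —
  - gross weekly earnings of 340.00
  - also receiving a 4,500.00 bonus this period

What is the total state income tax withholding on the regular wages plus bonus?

1,449.02

State Income Tax: taxable = 340.00
  5.3% × 340.00 = 18.02
Supplemental (31.8% flat on bonus): 31.8% × 4,500.00 = 1,431.00
Total state income tax: 18.02 + 1,431.00 = 1,449.02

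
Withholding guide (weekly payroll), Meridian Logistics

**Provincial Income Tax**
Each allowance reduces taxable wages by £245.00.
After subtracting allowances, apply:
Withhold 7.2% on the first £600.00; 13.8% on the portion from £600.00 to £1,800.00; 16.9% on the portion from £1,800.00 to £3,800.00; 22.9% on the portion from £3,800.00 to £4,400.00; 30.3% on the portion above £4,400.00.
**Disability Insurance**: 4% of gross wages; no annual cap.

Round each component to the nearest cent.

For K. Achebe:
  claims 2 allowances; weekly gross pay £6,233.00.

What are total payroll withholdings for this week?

Provincial Income Tax: taxable = £6,233.00 − 2×£245.00 = £5,743.00
  £684.20 + 30.3% × (£5,743.00 − £4,400.00) = £684.20 + 30.3% × £1,343.00 = £1,091.13
Disability Insurance: 4% × £6,233.00 = £249.32
Total: £1,091.13 + £249.32 = £1,340.45

£1,340.45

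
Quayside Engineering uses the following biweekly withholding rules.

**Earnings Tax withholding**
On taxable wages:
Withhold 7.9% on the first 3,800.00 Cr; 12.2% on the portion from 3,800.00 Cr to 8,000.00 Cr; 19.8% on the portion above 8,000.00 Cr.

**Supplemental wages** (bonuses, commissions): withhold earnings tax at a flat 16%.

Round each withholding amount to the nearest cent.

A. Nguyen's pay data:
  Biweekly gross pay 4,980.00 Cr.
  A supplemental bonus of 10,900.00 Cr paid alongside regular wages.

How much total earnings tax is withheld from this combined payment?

2,188.16 Cr

Earnings Tax: taxable = 4,980.00 Cr
  300.20 Cr + 12.2% × (4,980.00 Cr − 3,800.00 Cr) = 300.20 Cr + 12.2% × 1,180.00 Cr = 444.16 Cr
Supplemental (16% flat on bonus): 16% × 10,900.00 Cr = 1,744.00 Cr
Total earnings tax: 444.16 Cr + 1,744.00 Cr = 2,188.16 Cr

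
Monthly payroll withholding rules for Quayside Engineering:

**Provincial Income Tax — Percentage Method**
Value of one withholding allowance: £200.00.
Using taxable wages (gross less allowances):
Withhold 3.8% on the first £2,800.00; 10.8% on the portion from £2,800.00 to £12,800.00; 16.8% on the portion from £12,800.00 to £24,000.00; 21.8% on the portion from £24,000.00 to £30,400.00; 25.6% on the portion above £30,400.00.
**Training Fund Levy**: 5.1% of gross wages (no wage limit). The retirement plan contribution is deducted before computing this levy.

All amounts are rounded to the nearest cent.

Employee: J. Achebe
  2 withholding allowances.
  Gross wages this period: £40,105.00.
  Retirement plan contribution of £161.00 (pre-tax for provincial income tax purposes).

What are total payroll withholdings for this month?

Provincial Income Tax: taxable = £40,105.00 − £161.00 − 2×£200.00 = £39,544.00
  £4,463.20 + 25.6% × (£39,544.00 − £30,400.00) = £4,463.20 + 25.6% × £9,144.00 = £6,804.06
Training Fund Levy: 5.1% × £39,944.00 = £2,037.14
Total: £6,804.06 + £2,037.14 = £8,841.20

£8,841.20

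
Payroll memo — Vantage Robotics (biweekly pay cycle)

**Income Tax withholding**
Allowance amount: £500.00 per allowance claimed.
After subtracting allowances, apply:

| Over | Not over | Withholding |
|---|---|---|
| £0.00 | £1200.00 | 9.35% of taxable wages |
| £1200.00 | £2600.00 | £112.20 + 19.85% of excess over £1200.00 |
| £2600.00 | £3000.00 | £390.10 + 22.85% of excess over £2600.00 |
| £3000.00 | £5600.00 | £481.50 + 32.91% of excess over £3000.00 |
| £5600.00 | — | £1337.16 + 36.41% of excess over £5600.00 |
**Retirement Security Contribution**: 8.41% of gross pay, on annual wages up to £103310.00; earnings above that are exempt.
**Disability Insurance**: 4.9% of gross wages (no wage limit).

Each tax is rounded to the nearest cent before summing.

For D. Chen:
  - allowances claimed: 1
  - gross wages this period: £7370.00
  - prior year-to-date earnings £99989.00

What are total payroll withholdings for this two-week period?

Income Tax: taxable = £7370.00 − 1×£500.00 = £6870.00
  £1337.16 + 36.41% × (£6870.00 − £5600.00) = £1337.16 + 36.41% × £1270.00 = £1799.57
Retirement Security Contribution: cap £103310.00 − YTD £99989.00 = £3321.00 subject; 8.41% × £3321.00 = £279.30
Disability Insurance: 4.9% × £7370.00 = £361.13
Total: £1799.57 + £279.30 + £361.13 = £2440.00

£2440.00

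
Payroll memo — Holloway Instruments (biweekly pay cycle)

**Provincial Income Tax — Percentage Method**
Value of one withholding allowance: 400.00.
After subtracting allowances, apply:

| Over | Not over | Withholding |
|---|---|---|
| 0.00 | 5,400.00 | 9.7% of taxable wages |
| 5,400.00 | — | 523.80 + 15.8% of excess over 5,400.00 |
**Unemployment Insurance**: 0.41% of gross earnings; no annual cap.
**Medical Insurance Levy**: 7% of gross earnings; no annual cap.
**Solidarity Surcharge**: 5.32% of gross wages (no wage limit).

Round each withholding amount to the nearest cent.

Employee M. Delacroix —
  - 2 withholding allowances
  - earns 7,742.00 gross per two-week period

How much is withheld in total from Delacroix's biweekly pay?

Provincial Income Tax: taxable = 7,742.00 − 2×400.00 = 6,942.00
  523.80 + 15.8% × (6,942.00 − 5,400.00) = 523.80 + 15.8% × 1,542.00 = 767.44
Unemployment Insurance: 0.41% × 7,742.00 = 31.74
Medical Insurance Levy: 7% × 7,742.00 = 541.94
Solidarity Surcharge: 5.32% × 7,742.00 = 411.87
Total: 767.44 + 31.74 + 541.94 + 411.87 = 1,752.99

1,752.99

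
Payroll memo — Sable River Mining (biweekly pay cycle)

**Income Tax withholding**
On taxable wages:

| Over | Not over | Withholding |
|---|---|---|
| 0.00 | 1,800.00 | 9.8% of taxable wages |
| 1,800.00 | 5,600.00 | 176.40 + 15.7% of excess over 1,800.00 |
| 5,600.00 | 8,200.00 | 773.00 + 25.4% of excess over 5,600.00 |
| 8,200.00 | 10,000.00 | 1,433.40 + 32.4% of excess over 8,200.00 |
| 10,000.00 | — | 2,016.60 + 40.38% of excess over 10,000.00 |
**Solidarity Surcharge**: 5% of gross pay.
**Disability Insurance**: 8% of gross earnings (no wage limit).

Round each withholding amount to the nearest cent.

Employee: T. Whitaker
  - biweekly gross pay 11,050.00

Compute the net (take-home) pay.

7,172.91

Income Tax: taxable = 11,050.00
  2,016.60 + 40.38% × (11,050.00 − 10,000.00) = 2,016.60 + 40.38% × 1,050.00 = 2,440.59
Solidarity Surcharge: 5% × 11,050.00 = 552.50
Disability Insurance: 8% × 11,050.00 = 884.00
Total withheld: 2,440.59 + 552.50 + 884.00 = 3,877.09
Net pay: 11,050.00 − 3,877.09 = 7,172.91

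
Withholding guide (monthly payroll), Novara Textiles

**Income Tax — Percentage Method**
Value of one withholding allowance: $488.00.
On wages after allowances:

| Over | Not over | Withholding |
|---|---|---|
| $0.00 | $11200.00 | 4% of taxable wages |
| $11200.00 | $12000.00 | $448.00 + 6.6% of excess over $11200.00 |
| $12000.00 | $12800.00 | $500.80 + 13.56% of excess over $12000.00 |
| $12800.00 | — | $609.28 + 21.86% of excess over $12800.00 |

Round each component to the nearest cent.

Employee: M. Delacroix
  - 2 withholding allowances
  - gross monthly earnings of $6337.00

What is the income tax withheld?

Income Tax: taxable = $6337.00 − 2×$488.00 = $5361.00
  4% × $5361.00 = $214.44

$214.44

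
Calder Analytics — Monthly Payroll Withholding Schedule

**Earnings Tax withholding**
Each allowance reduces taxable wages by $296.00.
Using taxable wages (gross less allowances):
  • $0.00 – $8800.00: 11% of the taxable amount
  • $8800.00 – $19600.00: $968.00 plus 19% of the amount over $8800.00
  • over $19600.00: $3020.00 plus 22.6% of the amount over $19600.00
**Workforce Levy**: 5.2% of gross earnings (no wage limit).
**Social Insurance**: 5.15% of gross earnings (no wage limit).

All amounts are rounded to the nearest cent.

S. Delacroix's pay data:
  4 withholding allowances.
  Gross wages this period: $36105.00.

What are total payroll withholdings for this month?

Earnings Tax: taxable = $36105.00 − 4×$296.00 = $34921.00
  $3020.00 + 22.6% × ($34921.00 − $19600.00) = $3020.00 + 22.6% × $15321.00 = $6482.55
Workforce Levy: 5.2% × $36105.00 = $1877.46
Social Insurance: 5.15% × $36105.00 = $1859.41
Total: $6482.55 + $1877.46 + $1859.41 = $10219.42

$10219.42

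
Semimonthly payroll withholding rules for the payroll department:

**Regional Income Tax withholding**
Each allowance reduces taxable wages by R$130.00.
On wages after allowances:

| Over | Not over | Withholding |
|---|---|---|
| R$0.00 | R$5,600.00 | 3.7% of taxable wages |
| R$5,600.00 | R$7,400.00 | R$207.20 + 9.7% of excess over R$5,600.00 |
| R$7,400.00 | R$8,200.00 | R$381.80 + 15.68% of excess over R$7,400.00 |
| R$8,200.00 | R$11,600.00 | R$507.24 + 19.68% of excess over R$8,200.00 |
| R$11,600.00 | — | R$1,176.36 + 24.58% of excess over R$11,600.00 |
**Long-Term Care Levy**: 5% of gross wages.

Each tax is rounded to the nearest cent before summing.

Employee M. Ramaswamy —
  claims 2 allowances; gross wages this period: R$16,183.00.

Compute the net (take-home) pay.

R$13,134.90

Regional Income Tax: taxable = R$16,183.00 − 2×R$130.00 = R$15,923.00
  R$1,176.36 + 24.58% × (R$15,923.00 − R$11,600.00) = R$1,176.36 + 24.58% × R$4,323.00 = R$2,238.95
Long-Term Care Levy: 5% × R$16,183.00 = R$809.15
Total withheld: R$2,238.95 + R$809.15 = R$3,048.10
Net pay: R$16,183.00 − R$3,048.10 = R$13,134.90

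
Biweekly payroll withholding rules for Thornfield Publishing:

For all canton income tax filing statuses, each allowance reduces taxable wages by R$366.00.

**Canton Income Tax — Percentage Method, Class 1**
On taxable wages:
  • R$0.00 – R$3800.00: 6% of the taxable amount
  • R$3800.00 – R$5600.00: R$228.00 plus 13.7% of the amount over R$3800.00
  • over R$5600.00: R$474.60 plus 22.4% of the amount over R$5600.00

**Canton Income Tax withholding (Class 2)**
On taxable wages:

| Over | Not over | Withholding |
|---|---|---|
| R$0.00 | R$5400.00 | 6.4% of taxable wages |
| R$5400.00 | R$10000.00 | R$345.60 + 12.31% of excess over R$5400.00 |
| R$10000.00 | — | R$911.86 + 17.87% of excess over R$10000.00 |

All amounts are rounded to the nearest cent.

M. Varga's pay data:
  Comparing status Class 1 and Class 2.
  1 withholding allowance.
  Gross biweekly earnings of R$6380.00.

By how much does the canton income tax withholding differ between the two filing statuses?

Canton Income Tax (Class 1): taxable = R$6380.00 − 1×R$366.00 = R$6014.00
  R$474.60 + 22.4% × (R$6014.00 − R$5600.00) = R$474.60 + 22.4% × R$414.00 = R$567.34
Canton Income Tax (Class 2): taxable = R$6380.00 − 1×R$366.00 = R$6014.00
  R$345.60 + 12.31% × (R$6014.00 − R$5400.00) = R$345.60 + 12.31% × R$614.00 = R$421.18
Difference: |R$567.34 − R$421.18| = R$146.16 (higher under Class 1)

R$146.16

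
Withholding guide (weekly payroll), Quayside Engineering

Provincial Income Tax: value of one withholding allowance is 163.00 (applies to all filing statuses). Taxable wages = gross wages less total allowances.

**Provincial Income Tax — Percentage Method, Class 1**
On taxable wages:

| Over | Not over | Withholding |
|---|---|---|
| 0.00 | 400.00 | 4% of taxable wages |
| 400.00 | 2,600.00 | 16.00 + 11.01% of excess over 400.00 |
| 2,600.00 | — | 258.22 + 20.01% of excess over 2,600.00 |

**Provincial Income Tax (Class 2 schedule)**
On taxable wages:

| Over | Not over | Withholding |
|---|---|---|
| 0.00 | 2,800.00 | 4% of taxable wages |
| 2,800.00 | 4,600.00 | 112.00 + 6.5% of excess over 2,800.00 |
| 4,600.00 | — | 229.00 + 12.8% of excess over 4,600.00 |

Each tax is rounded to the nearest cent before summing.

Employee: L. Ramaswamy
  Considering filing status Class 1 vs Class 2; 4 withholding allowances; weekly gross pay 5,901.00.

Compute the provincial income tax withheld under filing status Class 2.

312.07

Provincial Income Tax (Class 2): taxable = 5,901.00 − 4×163.00 = 5,249.00
  229.00 + 12.8% × (5,249.00 − 4,600.00) = 229.00 + 12.8% × 649.00 = 312.07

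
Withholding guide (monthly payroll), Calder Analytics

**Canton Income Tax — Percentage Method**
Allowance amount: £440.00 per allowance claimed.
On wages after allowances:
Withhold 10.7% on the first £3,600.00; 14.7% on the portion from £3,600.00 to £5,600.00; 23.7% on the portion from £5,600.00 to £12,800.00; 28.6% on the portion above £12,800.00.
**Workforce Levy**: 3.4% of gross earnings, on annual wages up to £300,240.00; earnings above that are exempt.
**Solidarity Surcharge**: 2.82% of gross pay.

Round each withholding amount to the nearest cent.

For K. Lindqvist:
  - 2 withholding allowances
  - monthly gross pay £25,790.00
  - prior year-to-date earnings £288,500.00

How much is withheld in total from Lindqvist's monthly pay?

£6,975.50

Canton Income Tax: taxable = £25,790.00 − 2×£440.00 = £24,910.00
  £2,385.60 + 28.6% × (£24,910.00 − £12,800.00) = £2,385.60 + 28.6% × £12,110.00 = £5,849.06
Workforce Levy: cap £300,240.00 − YTD £288,500.00 = £11,740.00 subject; 3.4% × £11,740.00 = £399.16
Solidarity Surcharge: 2.82% × £25,790.00 = £727.28
Total: £5,849.06 + £399.16 + £727.28 = £6,975.50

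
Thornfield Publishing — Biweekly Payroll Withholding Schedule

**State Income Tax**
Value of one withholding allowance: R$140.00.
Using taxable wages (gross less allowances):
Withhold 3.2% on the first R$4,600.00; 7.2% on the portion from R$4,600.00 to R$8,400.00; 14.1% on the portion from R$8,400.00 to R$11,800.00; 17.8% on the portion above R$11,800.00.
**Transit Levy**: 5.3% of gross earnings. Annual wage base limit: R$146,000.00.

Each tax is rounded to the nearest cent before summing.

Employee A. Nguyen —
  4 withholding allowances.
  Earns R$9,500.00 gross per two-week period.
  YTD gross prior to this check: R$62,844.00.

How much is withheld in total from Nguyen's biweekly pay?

State Income Tax: taxable = R$9,500.00 − 4×R$140.00 = R$8,940.00
  R$420.80 + 14.1% × (R$8,940.00 − R$8,400.00) = R$420.80 + 14.1% × R$540.00 = R$496.94
Transit Levy: 5.3% × R$9,500.00 = R$503.50
Total: R$496.94 + R$503.50 = R$1,000.44

R$1,000.44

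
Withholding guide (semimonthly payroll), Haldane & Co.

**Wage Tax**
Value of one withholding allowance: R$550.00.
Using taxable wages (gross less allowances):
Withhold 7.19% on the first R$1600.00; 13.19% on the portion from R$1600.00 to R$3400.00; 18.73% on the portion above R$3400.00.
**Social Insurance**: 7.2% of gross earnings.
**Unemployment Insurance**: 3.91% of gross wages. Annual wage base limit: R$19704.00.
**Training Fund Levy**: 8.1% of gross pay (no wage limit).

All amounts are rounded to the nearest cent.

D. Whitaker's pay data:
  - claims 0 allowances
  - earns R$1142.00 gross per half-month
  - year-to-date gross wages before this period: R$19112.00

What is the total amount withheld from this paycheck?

R$279.98

Wage Tax: taxable = R$1142.00
  7.19% × R$1142.00 = R$82.11
Social Insurance: 7.2% × R$1142.00 = R$82.22
Unemployment Insurance: cap R$19704.00 − YTD R$19112.00 = R$592.00 subject; 3.91% × R$592.00 = R$23.15
Training Fund Levy: 8.1% × R$1142.00 = R$92.50
Total: R$82.11 + R$82.22 + R$23.15 + R$92.50 = R$279.98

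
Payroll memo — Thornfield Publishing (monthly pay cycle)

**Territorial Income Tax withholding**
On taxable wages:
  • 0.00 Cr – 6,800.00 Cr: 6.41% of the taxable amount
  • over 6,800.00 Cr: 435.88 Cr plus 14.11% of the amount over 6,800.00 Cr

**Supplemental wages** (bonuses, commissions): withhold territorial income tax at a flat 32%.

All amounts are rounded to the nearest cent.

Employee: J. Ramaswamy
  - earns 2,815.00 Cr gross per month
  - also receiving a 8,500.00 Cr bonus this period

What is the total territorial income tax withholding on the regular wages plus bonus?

2,900.44 Cr

Territorial Income Tax: taxable = 2,815.00 Cr
  6.41% × 2,815.00 Cr = 180.44 Cr
Supplemental (32% flat on bonus): 32% × 8,500.00 Cr = 2,720.00 Cr
Total territorial income tax: 180.44 Cr + 2,720.00 Cr = 2,900.44 Cr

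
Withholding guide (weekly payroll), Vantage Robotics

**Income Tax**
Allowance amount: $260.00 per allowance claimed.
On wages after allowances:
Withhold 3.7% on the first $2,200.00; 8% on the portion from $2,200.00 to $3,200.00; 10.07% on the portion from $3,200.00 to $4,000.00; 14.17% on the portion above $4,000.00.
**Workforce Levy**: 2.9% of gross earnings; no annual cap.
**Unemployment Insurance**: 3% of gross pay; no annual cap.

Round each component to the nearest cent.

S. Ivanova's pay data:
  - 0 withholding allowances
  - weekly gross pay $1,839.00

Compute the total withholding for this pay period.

$176.54

Income Tax: taxable = $1,839.00
  3.7% × $1,839.00 = $68.04
Workforce Levy: 2.9% × $1,839.00 = $53.33
Unemployment Insurance: 3% × $1,839.00 = $55.17
Total: $68.04 + $53.33 + $55.17 = $176.54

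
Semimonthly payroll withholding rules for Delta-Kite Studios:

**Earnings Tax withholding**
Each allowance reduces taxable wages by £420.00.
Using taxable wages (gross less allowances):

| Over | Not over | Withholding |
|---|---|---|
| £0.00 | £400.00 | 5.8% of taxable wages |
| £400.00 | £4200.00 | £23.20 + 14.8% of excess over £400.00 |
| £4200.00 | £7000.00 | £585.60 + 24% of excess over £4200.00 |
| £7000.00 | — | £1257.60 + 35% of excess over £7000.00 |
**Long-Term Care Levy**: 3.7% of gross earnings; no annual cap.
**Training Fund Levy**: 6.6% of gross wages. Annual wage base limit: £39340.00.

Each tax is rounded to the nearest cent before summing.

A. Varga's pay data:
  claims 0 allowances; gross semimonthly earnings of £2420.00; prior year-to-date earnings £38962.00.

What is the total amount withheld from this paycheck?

£436.65

Earnings Tax: taxable = £2420.00
  £23.20 + 14.8% × (£2420.00 − £400.00) = £23.20 + 14.8% × £2020.00 = £322.16
Long-Term Care Levy: 3.7% × £2420.00 = £89.54
Training Fund Levy: cap £39340.00 − YTD £38962.00 = £378.00 subject; 6.6% × £378.00 = £24.95
Total: £322.16 + £89.54 + £24.95 = £436.65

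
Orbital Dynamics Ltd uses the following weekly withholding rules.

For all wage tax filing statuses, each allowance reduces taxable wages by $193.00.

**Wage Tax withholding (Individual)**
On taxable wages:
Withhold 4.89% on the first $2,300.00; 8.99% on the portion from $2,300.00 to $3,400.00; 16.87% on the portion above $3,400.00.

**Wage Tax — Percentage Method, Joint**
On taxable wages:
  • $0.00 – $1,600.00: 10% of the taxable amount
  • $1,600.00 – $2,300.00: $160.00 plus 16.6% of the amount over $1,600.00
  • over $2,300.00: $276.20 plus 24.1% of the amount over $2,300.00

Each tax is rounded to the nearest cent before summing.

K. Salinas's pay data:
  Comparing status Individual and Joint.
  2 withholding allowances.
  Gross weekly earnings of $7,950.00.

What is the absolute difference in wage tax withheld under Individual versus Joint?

Wage Tax (Individual): taxable = $7,950.00 − 2×$193.00 = $7,564.00
  $211.36 + 16.87% × ($7,564.00 − $3,400.00) = $211.36 + 16.87% × $4,164.00 = $913.83
Wage Tax (Joint): taxable = $7,950.00 − 2×$193.00 = $7,564.00
  $276.20 + 24.1% × ($7,564.00 − $2,300.00) = $276.20 + 24.1% × $5,264.00 = $1,544.82
Difference: |$913.83 − $1,544.82| = $630.99 (higher under Joint)

$630.99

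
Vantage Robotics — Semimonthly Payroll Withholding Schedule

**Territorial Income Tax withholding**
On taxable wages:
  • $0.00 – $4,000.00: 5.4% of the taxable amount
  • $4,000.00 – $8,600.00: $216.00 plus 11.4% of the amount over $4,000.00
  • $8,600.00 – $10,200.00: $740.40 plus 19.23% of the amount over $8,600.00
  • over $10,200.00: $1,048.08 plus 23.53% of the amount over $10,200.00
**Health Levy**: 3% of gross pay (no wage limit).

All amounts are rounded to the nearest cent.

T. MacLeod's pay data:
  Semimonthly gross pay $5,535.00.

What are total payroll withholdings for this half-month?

$557.04

Territorial Income Tax: taxable = $5,535.00
  $216.00 + 11.4% × ($5,535.00 − $4,000.00) = $216.00 + 11.4% × $1,535.00 = $390.99
Health Levy: 3% × $5,535.00 = $166.05
Total: $390.99 + $166.05 = $557.04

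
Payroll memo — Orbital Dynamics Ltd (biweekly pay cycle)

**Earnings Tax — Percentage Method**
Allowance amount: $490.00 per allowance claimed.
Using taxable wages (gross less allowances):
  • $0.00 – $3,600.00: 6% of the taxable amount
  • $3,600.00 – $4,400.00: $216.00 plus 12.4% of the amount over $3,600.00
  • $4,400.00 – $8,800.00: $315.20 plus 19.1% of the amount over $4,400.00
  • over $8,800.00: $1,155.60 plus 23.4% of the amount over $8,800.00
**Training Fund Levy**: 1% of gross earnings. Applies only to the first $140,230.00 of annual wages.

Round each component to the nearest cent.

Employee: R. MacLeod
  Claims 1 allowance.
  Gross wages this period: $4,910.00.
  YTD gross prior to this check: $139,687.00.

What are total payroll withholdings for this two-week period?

$324.45

Earnings Tax: taxable = $4,910.00 − 1×$490.00 = $4,420.00
  $315.20 + 19.1% × ($4,420.00 − $4,400.00) = $315.20 + 19.1% × $20.00 = $319.02
Training Fund Levy: cap $140,230.00 − YTD $139,687.00 = $543.00 subject; 1% × $543.00 = $5.43
Total: $319.02 + $5.43 = $324.45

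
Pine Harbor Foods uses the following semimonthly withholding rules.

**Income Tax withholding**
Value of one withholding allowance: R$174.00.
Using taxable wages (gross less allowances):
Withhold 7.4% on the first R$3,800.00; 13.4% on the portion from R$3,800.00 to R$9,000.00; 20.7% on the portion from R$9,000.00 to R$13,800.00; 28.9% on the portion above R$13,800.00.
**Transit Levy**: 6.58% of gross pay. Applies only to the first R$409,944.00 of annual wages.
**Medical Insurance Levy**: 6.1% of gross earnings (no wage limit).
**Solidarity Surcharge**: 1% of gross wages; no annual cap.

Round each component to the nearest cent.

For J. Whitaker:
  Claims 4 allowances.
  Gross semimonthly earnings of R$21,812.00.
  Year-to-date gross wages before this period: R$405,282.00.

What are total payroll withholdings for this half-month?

R$5,941.33

Income Tax: taxable = R$21,812.00 − 4×R$174.00 = R$21,116.00
  R$1,971.60 + 28.9% × (R$21,116.00 − R$13,800.00) = R$1,971.60 + 28.9% × R$7,316.00 = R$4,085.92
Transit Levy: cap R$409,944.00 − YTD R$405,282.00 = R$4,662.00 subject; 6.58% × R$4,662.00 = R$306.76
Medical Insurance Levy: 6.1% × R$21,812.00 = R$1,330.53
Solidarity Surcharge: 1% × R$21,812.00 = R$218.12
Total: R$4,085.92 + R$306.76 + R$1,330.53 + R$218.12 = R$5,941.33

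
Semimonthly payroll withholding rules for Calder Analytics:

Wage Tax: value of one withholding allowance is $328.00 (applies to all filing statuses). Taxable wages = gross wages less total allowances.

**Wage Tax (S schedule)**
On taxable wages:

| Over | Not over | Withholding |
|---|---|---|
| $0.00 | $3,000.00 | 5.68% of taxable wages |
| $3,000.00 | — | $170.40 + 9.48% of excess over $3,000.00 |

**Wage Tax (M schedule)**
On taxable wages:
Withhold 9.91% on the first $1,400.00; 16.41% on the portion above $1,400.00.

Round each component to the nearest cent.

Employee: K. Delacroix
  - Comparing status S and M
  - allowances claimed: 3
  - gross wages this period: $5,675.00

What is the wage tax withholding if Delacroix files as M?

$678.79

Wage Tax (M): taxable = $5,675.00 − 3×$328.00 = $4,691.00
  $138.74 + 16.41% × ($4,691.00 − $1,400.00) = $138.74 + 16.41% × $3,291.00 = $678.79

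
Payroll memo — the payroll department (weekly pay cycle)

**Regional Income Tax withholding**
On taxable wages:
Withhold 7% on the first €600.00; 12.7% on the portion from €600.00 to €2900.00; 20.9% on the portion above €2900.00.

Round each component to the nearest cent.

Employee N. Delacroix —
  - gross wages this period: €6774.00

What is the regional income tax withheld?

Regional Income Tax: taxable = €6774.00
  €334.10 + 20.9% × (€6774.00 − €2900.00) = €334.10 + 20.9% × €3874.00 = €1143.77

€1143.77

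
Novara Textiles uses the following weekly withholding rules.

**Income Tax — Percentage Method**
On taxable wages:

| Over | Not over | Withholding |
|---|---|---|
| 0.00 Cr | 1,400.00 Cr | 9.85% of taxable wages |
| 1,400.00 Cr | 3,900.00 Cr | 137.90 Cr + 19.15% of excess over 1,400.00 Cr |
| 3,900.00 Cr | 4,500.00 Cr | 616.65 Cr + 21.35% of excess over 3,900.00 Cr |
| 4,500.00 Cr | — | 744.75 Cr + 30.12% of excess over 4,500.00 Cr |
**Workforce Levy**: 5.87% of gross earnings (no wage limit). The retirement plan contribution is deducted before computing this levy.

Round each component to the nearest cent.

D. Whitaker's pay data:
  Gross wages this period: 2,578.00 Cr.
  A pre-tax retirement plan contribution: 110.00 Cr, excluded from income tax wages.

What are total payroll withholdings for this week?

Income Tax: taxable = 2,578.00 Cr − 110.00 Cr = 2,468.00 Cr
  137.90 Cr + 19.15% × (2,468.00 Cr − 1,400.00 Cr) = 137.90 Cr + 19.15% × 1,068.00 Cr = 342.42 Cr
Workforce Levy: 5.87% × 2,468.00 Cr = 144.87 Cr
Total: 342.42 Cr + 144.87 Cr = 487.29 Cr

487.29 Cr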